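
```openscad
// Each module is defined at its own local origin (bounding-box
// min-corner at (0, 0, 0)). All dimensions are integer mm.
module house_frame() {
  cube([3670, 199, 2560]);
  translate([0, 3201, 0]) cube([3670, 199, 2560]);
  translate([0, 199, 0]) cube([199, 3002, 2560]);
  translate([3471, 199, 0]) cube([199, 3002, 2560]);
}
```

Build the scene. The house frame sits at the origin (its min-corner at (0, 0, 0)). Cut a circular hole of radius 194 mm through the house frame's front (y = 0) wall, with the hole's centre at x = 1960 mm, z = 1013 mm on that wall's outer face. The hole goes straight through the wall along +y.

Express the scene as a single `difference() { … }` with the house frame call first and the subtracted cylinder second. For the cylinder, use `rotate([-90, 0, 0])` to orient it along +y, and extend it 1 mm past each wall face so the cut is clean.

difference() {
  house_frame();
  translate([1960, -1, 1013]) rotate([-90, 0, 0]) cylinder(h = 201, r = 194);
}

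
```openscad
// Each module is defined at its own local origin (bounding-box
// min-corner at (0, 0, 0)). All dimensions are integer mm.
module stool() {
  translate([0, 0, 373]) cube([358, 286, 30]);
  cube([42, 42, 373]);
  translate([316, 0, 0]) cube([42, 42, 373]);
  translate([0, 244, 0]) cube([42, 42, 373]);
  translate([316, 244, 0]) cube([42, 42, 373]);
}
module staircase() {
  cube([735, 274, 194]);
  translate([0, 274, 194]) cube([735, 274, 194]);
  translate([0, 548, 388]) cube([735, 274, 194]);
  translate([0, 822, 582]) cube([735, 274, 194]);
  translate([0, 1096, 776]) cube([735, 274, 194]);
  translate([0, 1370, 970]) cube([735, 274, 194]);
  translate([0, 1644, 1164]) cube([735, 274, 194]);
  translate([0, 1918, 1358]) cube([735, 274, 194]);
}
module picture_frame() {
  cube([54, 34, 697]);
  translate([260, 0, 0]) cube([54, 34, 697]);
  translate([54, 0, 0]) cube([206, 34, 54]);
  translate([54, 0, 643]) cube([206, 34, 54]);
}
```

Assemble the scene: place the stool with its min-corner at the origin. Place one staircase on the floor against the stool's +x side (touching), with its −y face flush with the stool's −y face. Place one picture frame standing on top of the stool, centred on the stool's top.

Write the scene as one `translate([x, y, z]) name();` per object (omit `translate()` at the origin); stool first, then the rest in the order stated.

stool();
translate([358, 0, 0]) staircase();
translate([22, 126, 403]) picture_frame();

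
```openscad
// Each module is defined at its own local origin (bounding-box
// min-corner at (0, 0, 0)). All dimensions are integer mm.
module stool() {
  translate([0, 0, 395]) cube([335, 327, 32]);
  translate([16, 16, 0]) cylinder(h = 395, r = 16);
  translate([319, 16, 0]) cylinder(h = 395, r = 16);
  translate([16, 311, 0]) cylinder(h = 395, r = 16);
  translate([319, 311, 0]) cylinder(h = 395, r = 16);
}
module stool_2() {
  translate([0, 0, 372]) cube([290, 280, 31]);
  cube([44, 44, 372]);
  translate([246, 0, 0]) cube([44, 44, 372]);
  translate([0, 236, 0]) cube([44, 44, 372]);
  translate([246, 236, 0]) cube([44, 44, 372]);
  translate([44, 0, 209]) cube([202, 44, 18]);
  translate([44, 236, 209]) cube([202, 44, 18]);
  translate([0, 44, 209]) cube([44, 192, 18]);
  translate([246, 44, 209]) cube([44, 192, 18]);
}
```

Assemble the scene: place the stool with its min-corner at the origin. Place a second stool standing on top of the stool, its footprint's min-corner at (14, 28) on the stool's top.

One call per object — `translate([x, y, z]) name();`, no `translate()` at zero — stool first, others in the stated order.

stool();
translate([14, 28, 427]) stool_2();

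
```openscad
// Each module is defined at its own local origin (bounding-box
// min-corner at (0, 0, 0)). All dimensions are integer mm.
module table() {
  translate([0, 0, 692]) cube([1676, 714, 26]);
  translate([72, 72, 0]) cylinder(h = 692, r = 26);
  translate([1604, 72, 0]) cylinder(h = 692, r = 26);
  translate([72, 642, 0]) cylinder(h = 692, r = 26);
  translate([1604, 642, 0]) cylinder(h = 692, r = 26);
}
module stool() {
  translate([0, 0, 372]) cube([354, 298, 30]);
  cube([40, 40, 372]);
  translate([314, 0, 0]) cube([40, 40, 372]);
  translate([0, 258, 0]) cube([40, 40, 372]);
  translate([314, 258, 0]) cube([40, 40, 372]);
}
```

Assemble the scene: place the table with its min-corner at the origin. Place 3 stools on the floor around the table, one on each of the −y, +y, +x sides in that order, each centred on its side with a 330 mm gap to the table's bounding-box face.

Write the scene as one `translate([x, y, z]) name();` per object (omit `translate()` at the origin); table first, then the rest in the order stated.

table();
translate([661, -628, 0]) stool();
translate([661, 1044, 0]) stool();
translate([2006, 208, 0]) stool();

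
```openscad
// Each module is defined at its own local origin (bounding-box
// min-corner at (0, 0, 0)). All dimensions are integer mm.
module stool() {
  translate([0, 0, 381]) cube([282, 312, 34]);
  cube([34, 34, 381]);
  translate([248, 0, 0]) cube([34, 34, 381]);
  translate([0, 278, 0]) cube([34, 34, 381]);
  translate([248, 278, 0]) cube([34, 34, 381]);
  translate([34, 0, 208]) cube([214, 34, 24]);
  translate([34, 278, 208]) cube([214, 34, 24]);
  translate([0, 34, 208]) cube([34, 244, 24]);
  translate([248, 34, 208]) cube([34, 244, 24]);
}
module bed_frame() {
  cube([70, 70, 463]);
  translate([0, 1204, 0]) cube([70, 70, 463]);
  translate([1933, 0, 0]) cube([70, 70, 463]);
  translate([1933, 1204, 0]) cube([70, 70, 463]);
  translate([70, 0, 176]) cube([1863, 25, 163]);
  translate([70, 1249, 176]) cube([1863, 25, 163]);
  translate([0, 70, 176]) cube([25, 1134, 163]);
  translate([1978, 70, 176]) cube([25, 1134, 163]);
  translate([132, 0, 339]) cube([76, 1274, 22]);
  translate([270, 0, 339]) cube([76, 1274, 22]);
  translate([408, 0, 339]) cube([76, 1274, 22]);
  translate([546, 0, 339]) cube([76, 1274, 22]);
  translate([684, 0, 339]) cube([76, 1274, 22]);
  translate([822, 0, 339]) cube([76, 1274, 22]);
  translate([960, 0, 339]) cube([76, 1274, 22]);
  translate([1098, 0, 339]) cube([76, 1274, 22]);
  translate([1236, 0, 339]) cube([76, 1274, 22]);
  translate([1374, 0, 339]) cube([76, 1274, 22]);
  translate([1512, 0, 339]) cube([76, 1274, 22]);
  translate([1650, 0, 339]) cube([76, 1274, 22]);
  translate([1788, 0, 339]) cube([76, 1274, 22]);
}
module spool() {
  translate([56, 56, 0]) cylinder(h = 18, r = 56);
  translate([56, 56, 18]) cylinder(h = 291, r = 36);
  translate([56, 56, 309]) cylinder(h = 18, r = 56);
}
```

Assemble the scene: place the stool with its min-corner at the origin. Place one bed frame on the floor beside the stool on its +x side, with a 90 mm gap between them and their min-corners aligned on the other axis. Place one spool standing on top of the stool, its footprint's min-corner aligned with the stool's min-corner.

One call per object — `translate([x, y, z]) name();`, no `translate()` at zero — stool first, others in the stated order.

stool();
translate([372, 0, 0]) bed_frame();
translate([0, 0, 415]) spool();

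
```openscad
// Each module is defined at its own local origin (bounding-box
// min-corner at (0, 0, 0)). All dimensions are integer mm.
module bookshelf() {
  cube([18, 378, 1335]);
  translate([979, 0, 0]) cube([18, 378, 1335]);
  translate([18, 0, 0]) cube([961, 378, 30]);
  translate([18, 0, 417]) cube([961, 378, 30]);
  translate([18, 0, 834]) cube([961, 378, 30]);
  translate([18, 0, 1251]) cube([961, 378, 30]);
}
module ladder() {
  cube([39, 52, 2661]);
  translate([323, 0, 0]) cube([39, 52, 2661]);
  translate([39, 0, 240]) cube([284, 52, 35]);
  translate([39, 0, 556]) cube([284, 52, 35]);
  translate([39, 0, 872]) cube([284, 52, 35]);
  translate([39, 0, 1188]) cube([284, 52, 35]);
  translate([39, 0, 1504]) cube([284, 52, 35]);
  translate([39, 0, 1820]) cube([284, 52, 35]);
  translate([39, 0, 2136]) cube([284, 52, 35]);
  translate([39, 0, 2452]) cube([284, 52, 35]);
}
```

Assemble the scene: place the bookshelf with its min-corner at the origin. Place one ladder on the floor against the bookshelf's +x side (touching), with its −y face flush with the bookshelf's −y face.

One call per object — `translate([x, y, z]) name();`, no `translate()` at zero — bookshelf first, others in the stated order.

bookshelf();
translate([997, 0, 0]) ladder();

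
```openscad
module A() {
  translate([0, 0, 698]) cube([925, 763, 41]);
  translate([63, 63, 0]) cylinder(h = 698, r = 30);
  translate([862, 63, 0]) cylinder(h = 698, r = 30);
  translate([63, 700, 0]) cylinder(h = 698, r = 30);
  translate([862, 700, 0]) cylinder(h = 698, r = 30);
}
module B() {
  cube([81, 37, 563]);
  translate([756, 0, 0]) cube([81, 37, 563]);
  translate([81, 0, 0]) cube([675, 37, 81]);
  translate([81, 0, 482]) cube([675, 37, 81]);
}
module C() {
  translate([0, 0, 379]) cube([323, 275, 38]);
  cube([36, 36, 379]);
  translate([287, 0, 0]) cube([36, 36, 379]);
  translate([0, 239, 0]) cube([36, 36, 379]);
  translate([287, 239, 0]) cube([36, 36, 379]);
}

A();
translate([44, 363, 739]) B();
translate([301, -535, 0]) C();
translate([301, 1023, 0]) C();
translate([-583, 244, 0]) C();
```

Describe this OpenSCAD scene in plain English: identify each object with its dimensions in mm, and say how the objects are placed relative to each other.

A is a table with a 925×763 mm rectangular top, 41 mm thick, top surface at z = 739 mm, supported by four round legs of 60 mm diameter, each leg's bounding box inset 33 mm from the nearest pair of top edges, running from the floor.

B is a rectangular picture frame lying in the x–z plane (depth along y). The opening is 675 mm wide (x) by 401 mm tall (z), surrounded by a border 81 mm wide on all four sides. The frame is 37 mm deep and is made of two full-height vertical stiles with two horizontal rails fitted between them.

C is a four-legged stool. The seat is a 323×275×38 mm slab whose top surface is at z = 417 mm; four square legs, each 36×36 mm in cross-section, run from the floor (z = 0) to the underside of the seat, each flush with a corner of the seat.

The picture frame is on top of the table, centred. Three stools sit around the table at the −y, +y, −x sides.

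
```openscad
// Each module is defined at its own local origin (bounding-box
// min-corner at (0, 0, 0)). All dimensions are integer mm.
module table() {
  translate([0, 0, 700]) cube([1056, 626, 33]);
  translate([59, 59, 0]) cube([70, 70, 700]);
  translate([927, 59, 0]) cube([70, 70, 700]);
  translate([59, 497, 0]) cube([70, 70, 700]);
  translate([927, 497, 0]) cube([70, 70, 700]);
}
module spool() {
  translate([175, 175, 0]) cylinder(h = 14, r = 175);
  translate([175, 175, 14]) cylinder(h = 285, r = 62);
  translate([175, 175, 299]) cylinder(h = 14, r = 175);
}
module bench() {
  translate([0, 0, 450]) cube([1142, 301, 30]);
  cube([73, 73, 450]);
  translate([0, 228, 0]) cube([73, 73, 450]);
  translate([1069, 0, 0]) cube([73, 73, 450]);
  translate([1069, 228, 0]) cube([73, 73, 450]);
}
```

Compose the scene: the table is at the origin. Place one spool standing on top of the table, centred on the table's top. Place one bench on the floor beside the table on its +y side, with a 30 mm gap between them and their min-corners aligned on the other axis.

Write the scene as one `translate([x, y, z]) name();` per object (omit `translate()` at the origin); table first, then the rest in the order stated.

table();
translate([353, 138, 733]) spool();
translate([0, 656, 0]) bench();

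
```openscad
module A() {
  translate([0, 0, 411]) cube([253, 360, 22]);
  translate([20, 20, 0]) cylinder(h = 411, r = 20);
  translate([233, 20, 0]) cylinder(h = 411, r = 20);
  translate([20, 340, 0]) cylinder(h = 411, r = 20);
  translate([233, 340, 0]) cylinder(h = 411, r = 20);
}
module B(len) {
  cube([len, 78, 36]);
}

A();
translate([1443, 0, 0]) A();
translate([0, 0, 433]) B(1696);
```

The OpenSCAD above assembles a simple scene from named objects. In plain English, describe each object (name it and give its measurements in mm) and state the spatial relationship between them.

A is a simple wooden stool: a rectangular seat 253 mm (x) by 360 mm (y), 22 mm thick, top face at z = 433 mm, on four round legs, each 40 mm in diameter. The legs rest on z = 0, each leg's axis is inset half a diameter from the nearest pair of seat edges (so the leg's bounding box is flush with the corner).

B is a rectangular beam 1696 mm long (x), 78 mm deep (y), 36 mm thick (z).

The beam spans the tops of two stools placed 1190 mm apart, resting at z = 433 mm.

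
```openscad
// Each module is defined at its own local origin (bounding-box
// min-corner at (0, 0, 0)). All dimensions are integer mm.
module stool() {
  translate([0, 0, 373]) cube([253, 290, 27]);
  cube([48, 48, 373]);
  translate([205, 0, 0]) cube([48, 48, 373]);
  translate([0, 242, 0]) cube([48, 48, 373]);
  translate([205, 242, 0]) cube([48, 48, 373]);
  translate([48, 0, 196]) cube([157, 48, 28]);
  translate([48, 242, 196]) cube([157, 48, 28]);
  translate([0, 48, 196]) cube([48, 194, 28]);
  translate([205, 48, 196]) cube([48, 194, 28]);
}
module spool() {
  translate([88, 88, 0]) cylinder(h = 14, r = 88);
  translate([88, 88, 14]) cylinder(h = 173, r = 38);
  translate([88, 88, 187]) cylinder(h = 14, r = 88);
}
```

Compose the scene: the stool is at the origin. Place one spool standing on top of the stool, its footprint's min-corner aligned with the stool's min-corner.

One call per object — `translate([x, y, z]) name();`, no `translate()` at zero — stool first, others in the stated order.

stool();
translate([0, 0, 400]) spool();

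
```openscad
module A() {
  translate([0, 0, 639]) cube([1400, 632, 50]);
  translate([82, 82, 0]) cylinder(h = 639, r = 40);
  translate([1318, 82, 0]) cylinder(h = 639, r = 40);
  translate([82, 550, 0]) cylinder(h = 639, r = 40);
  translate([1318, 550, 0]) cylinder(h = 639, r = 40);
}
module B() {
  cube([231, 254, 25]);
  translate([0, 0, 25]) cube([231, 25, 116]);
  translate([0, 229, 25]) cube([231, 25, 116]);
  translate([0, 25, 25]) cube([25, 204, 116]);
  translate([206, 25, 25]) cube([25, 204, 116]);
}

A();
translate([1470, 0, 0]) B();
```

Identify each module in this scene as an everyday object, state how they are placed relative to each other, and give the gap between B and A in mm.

A is a table. B is an open box. The open box is on the floor beside the table on its +x side. The gap between the open box and the table is 70 mm.

The open box's nearest face is 70 mm from the table's +x face.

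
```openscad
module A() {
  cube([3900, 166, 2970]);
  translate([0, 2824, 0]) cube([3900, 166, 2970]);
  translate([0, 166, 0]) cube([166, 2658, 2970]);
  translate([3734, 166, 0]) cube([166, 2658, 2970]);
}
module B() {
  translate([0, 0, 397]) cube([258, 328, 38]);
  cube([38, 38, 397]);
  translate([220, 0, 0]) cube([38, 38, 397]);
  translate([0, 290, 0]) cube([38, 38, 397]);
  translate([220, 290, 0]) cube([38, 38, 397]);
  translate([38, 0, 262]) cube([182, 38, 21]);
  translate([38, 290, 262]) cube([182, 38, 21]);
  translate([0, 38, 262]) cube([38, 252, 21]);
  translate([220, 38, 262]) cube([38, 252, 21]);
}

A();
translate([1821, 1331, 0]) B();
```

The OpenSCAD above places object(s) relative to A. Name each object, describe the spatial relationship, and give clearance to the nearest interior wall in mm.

A is a house frame. B is a stool. The stool sits inside the house frame, centred. The clearance to the nearest interior wall is 1165 mm.

Clearances: x = 1655, y = 1165; minimum 1165 mm.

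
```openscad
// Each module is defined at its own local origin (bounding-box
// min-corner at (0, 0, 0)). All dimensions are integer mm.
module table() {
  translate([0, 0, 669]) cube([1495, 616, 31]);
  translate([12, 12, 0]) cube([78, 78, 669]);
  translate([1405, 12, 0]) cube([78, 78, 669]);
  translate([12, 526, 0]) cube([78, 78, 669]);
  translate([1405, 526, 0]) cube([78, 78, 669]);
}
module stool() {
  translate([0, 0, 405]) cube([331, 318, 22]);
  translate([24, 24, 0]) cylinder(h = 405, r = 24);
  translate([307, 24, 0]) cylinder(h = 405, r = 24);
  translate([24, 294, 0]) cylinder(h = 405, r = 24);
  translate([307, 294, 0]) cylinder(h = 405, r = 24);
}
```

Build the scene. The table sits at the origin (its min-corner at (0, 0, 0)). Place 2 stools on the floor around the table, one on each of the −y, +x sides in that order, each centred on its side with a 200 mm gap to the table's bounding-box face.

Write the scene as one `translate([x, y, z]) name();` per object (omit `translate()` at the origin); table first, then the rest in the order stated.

table();
translate([582, -518, 0]) stool();
translate([1695, 149, 0]) stool();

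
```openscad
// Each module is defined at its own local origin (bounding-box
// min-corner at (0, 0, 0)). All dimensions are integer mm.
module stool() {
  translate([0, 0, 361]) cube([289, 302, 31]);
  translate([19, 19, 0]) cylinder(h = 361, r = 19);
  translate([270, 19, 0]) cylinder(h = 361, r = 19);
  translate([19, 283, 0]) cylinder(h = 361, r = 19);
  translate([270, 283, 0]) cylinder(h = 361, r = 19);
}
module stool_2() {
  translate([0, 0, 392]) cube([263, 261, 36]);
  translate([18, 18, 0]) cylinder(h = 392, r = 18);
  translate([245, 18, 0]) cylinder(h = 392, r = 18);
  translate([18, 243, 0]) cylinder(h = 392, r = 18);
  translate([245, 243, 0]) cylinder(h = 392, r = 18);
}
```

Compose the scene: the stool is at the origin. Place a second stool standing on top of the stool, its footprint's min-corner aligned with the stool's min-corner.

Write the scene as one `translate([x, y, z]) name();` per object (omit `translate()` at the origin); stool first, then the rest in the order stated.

stool();
translate([0, 0, 392]) stool_2();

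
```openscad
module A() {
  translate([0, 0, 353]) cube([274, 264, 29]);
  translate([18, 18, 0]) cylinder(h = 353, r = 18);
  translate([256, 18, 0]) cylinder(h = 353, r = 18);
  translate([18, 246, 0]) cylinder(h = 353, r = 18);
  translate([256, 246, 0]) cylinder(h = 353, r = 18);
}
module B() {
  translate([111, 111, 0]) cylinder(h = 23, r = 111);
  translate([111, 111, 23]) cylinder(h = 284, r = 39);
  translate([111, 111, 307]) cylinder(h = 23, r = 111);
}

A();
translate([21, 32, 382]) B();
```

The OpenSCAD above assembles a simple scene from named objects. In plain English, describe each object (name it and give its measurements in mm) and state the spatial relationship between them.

A is a four-legged stool. The seat is a 274×264×29 mm slab whose top surface is at z = 382 mm; four round legs, each 36 mm in diameter, run from the floor (z = 0) to the underside of the seat, each leg's axis is inset half a diameter from the nearest pair of seat edges (so the leg's bounding box is flush with the corner).

B is a spool: two coaxial disc flanges of radius 111 mm and thickness 23 mm, joined by a core cylinder of radius 39 mm and height 284 mm. The lower flange rests on z = 0 and the three cylinders share a vertical axis.

The spool is on top of the stool.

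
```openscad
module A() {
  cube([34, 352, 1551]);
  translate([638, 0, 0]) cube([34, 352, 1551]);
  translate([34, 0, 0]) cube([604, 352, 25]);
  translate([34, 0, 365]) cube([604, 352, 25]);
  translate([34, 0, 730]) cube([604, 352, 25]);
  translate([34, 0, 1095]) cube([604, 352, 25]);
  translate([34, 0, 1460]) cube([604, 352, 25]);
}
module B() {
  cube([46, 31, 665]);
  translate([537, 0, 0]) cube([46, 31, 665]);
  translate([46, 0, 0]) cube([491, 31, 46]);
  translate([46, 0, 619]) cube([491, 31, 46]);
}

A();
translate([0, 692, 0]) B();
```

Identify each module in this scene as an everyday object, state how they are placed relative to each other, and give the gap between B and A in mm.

The picture frame's nearest face is 340 mm from the bookshelf's +y face.

A is a bookshelf. B is a picture frame. The picture frame is on the floor beside the bookshelf on its +y side. The gap between the picture frame and the bookshelf is 340 mm.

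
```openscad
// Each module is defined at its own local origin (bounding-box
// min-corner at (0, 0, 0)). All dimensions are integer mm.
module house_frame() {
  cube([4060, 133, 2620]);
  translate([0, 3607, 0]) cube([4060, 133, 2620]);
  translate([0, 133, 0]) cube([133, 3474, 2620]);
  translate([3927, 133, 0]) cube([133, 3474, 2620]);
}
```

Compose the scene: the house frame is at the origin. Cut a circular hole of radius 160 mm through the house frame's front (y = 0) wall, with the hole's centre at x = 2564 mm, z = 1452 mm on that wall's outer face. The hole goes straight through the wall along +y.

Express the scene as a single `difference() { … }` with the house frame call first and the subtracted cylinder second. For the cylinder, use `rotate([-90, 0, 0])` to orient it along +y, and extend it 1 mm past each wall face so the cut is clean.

difference() {
  house_frame();
  translate([2564, -1, 1452]) rotate([-90, 0, 0]) cylinder(h = 135, r = 160);
}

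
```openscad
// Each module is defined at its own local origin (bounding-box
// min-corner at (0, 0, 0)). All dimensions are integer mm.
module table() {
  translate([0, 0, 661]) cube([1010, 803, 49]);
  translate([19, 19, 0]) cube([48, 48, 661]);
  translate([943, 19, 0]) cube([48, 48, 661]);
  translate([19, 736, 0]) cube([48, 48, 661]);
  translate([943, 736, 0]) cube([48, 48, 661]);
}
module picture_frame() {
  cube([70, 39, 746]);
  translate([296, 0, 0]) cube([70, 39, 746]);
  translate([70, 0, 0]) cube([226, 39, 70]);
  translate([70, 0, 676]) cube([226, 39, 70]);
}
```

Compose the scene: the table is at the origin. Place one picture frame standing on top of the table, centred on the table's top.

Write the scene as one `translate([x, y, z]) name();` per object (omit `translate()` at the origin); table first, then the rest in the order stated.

table();
translate([322, 382, 710]) picture_frame();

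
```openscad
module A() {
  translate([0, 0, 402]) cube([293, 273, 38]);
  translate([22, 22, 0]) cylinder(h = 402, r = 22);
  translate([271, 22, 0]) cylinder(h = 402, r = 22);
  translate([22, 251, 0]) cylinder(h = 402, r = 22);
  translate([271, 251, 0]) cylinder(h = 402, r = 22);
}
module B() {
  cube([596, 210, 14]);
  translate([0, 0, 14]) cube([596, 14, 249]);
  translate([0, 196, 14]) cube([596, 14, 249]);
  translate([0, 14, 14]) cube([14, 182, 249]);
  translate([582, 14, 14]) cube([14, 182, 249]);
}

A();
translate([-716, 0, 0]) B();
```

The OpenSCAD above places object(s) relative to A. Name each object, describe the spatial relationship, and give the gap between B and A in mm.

A is a stool. B is an open box. The open box is on the floor beside the stool on its −x side. The gap between the open box and the stool is 120 mm.

The open box's nearest face is 120 mm from the stool's −x face.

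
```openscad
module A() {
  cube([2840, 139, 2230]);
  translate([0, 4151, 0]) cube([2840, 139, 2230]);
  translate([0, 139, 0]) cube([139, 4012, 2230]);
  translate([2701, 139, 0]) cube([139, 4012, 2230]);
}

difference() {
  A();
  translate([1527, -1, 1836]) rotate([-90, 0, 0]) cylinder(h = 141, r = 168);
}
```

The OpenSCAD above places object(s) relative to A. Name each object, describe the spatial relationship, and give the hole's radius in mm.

A is a house frame. The house frame has a circular hole through its front wall. The hole's radius is 168 mm.

The subtracted cylinder has r = 168 mm.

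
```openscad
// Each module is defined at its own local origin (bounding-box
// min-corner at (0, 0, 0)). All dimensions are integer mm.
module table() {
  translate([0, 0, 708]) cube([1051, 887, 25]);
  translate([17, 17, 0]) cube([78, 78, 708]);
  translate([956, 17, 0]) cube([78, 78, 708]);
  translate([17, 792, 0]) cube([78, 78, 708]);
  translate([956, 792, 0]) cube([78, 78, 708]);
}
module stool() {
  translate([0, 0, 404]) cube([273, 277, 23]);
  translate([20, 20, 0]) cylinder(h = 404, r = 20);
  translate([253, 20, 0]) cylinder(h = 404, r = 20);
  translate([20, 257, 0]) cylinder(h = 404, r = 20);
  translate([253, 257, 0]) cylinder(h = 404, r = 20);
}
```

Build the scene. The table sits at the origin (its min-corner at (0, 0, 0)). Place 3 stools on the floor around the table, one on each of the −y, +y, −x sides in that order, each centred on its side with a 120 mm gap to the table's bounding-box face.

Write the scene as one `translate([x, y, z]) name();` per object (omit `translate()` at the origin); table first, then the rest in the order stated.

table();
translate([389, -397, 0]) stool();
translate([389, 1007, 0]) stool();
translate([-393, 305, 0]) stool();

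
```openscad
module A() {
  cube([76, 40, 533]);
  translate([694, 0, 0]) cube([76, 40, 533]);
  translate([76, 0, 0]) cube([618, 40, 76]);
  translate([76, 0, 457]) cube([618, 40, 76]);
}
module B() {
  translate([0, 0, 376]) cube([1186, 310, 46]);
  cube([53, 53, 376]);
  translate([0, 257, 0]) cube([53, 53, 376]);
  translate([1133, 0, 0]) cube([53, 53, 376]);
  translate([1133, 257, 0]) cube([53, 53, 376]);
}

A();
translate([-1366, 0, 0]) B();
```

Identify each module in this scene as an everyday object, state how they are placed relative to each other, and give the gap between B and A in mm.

A is a picture frame. B is a bench. The bench is on the floor beside the picture frame on its −x side. The gap between the bench and the picture frame is 180 mm.

The bench's nearest face is 180 mm from the picture frame's −x face.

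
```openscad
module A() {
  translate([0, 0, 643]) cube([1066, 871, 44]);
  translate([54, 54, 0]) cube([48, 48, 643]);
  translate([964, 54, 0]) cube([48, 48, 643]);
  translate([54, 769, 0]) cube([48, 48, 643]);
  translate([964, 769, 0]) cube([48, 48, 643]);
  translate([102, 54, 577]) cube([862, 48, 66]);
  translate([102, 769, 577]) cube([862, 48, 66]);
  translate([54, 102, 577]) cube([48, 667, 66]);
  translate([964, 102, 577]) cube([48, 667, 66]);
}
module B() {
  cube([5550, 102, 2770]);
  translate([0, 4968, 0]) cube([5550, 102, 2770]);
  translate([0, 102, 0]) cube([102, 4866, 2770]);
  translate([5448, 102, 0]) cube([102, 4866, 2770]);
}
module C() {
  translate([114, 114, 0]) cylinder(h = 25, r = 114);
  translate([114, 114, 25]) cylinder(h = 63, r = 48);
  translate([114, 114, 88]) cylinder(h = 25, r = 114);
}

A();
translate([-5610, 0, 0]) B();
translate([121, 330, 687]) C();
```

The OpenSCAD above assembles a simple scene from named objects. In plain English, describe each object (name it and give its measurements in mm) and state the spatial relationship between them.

A is a table with a 1066×871 mm rectangular top, 44 mm thick, top surface at z = 687 mm, supported by four 48×48 mm square legs, each inset 54 mm from the nearest pair of top edges, running from the floor. Four apron rails, 48 mm thick and 66 mm tall, run between adjacent legs with their top edges flush with the underside of the top and their outer faces flush with the legs' outer faces.

B is a box-shaped house frame (walls only): outside footprint 5550×5070 mm, wall height 2770 mm, wall thickness 102 mm. The two y-facing walls run the full x-width; the two x-facing walls fit between the inner faces of the y-facing walls.

C is a spool: two coaxial disc flanges of radius 114 mm and thickness 25 mm, joined by a core cylinder of radius 48 mm and height 63 mm. The lower flange rests on z = 0 and the three cylinders share a vertical axis.

The house frame is on the floor beside the table on its −x side. The spool is on top of the table.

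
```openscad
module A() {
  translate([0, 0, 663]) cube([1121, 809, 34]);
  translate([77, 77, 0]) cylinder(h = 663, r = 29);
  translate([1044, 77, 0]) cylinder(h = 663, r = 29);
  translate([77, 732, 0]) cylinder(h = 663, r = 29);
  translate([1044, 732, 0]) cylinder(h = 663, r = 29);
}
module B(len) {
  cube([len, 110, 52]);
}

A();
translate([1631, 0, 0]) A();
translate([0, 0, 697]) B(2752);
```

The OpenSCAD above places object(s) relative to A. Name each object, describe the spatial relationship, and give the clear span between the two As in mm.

Second table starts at x = 1631; first ends at x = 1121; clear span = 1631 − 1121 = 510 mm.

A is a table. B is a beam. A beam spans the tops of two tables. The clear span between the two tables is 510 mm.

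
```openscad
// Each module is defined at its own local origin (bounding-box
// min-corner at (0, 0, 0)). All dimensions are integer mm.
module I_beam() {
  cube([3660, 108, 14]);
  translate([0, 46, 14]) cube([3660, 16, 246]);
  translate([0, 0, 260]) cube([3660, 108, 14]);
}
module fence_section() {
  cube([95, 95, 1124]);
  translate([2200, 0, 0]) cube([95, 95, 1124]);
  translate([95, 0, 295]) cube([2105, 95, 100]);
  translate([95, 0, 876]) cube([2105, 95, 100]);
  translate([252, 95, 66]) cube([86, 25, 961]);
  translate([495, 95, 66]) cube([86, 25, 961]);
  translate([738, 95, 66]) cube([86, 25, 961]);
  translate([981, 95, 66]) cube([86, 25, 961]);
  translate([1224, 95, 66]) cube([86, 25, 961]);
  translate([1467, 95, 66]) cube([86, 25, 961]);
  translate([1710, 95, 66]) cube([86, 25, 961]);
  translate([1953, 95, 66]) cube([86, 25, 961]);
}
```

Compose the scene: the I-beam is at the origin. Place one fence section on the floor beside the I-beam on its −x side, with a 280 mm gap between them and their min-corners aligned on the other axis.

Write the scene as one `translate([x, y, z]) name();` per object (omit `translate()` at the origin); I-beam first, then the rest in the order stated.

I_beam();
translate([-2575, 0, 0]) fence_section();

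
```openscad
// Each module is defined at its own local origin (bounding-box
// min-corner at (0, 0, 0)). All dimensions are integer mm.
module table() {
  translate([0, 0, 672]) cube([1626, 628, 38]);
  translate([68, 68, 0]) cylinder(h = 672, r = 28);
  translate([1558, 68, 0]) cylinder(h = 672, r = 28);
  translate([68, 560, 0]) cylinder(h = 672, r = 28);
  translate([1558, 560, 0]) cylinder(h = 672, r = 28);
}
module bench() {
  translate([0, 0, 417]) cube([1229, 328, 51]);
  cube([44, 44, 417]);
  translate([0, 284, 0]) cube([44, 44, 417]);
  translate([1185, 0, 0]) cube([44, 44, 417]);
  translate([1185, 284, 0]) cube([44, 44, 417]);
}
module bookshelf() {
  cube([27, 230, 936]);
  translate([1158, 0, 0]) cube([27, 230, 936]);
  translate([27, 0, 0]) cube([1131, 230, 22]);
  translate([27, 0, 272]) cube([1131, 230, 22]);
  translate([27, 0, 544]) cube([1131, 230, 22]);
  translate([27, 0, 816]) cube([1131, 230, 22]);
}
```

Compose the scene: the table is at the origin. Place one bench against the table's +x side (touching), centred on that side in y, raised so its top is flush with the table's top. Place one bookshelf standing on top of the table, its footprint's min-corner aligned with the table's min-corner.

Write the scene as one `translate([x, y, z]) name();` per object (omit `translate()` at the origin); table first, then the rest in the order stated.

table();
translate([1626, 150, 242]) bench();
translate([0, 0, 710]) bookshelf();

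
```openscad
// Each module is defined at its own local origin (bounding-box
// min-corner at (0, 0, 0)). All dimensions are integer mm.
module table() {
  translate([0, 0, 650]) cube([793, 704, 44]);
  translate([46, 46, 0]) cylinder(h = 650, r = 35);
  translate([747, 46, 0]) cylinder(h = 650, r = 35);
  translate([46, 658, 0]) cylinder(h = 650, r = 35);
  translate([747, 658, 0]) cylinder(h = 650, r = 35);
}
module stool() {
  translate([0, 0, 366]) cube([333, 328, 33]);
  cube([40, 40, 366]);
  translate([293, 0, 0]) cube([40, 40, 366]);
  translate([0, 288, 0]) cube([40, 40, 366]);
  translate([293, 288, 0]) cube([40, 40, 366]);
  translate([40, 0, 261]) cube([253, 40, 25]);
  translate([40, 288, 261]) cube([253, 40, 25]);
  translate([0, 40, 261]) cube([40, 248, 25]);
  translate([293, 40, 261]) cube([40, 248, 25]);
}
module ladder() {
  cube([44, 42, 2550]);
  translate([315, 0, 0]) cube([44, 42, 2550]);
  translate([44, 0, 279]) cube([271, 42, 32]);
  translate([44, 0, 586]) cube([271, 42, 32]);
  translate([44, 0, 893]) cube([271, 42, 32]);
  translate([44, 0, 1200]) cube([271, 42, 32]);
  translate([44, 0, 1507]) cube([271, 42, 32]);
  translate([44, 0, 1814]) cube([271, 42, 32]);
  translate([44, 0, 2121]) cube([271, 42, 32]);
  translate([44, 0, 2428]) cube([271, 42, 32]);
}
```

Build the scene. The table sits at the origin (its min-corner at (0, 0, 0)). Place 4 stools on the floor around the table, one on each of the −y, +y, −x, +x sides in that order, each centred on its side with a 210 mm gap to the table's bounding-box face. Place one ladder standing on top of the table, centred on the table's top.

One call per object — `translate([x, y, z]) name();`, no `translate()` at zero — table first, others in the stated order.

table();
translate([230, -538, 0]) stool();
translate([230, 914, 0]) stool();
translate([-543, 188, 0]) stool();
translate([1003, 188, 0]) stool();
translate([217, 331, 694]) ladder();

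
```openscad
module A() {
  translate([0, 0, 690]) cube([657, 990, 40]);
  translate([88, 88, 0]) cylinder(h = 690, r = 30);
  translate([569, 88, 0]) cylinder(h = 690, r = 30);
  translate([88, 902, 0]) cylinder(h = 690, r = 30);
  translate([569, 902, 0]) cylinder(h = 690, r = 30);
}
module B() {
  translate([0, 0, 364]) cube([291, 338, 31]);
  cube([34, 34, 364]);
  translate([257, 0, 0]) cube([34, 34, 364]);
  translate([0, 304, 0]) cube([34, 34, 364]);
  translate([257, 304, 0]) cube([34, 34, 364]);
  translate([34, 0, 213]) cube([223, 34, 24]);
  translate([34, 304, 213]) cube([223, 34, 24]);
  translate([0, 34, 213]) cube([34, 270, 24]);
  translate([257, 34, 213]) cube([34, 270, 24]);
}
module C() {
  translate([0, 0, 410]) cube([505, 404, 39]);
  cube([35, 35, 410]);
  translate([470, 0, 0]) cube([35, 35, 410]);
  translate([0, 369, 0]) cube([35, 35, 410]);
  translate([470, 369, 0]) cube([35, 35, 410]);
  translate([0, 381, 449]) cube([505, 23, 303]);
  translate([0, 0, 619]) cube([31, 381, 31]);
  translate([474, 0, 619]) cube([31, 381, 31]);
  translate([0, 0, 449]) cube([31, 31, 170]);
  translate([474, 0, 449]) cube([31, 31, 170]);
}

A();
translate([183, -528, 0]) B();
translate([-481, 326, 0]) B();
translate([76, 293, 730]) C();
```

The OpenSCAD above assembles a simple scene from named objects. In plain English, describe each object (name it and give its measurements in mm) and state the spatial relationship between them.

A is a table with a 657×990 mm rectangular top, 40 mm thick, top surface at z = 730 mm, supported by four round legs of 60 mm diameter, each leg's bounding box inset 58 mm from the nearest pair of top edges, running from the floor.

B is a four-legged stool. The seat is 291×338 mm, 31 mm thick, top at z = 395 mm. It stands on four square legs, each 34×34 mm in cross-section, from z = 0 to the seat underside, each flush with a corner of the seat. Four stretchers, 34 mm wide and 24 mm tall, connect adjacent legs with their undersides at z = 213 mm, each running between the inner faces of the legs it joins and aligned with the legs' outer faces on the other axis.

C is a chair. The seat is a 505×404×39 mm slab with its top at z = 449 mm, on four 35×35 mm corner legs (flush with the seat edges, standing on z = 0). A flat backrest 23 mm thick, 303 mm tall, spans the full seat width and rises from the seat top along its +y edge, rear face flush with the rear of the seat. Two armrests of 31×31 mm section run along each side from the seat's front edge to the front of the backrest, top faces 201 mm above the seat top and outer faces flush with the seat's x-edges; a 31×31 mm post under the front of each armrest stands on the seat at the front corner.

Two stools sit around the table at the −y, −x sides. The chair is on top of the table, centred.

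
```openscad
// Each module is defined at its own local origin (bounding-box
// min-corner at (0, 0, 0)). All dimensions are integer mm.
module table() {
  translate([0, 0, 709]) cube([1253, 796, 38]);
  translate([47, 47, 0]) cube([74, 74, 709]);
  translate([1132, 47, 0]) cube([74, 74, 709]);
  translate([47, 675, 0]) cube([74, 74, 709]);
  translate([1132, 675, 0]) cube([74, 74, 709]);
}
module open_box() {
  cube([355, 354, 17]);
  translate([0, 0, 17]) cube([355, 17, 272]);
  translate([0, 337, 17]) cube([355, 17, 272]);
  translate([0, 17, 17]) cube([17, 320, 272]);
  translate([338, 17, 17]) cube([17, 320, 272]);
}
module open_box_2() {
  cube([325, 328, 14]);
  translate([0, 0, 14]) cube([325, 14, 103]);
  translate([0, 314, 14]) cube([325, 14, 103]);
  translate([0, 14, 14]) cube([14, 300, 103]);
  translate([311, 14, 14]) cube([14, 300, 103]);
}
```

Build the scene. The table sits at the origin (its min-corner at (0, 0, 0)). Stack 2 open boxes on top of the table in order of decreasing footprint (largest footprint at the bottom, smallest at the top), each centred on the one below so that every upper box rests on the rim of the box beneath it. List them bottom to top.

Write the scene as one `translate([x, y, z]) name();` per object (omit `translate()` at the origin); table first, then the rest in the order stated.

table();
translate([449, 221, 747]) open_box();
translate([464, 234, 1036]) open_box_2();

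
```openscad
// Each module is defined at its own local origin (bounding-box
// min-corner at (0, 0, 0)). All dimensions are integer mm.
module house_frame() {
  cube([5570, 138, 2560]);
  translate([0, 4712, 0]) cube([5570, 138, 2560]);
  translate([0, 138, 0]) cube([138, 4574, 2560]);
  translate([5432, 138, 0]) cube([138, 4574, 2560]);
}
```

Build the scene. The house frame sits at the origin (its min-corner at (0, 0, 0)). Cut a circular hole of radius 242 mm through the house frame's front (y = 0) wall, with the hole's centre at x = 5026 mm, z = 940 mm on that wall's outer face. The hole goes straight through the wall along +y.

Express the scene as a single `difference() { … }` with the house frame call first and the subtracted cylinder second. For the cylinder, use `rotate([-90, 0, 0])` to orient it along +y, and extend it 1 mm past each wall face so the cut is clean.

difference() {
  house_frame();
  translate([5026, -1, 940]) rotate([-90, 0, 0]) cylinder(h = 140, r = 242);
}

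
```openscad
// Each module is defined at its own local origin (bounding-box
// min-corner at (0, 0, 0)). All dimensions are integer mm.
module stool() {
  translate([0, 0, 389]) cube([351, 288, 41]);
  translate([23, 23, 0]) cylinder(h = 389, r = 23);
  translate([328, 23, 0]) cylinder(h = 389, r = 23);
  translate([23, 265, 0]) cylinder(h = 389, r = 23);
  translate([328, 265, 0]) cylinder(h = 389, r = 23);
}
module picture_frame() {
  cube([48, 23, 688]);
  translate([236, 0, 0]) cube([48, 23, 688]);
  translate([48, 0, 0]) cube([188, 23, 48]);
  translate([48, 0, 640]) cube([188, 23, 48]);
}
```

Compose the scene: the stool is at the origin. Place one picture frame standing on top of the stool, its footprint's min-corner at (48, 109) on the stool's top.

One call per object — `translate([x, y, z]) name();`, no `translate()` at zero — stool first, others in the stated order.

stool();
translate([48, 109, 430]) picture_frame();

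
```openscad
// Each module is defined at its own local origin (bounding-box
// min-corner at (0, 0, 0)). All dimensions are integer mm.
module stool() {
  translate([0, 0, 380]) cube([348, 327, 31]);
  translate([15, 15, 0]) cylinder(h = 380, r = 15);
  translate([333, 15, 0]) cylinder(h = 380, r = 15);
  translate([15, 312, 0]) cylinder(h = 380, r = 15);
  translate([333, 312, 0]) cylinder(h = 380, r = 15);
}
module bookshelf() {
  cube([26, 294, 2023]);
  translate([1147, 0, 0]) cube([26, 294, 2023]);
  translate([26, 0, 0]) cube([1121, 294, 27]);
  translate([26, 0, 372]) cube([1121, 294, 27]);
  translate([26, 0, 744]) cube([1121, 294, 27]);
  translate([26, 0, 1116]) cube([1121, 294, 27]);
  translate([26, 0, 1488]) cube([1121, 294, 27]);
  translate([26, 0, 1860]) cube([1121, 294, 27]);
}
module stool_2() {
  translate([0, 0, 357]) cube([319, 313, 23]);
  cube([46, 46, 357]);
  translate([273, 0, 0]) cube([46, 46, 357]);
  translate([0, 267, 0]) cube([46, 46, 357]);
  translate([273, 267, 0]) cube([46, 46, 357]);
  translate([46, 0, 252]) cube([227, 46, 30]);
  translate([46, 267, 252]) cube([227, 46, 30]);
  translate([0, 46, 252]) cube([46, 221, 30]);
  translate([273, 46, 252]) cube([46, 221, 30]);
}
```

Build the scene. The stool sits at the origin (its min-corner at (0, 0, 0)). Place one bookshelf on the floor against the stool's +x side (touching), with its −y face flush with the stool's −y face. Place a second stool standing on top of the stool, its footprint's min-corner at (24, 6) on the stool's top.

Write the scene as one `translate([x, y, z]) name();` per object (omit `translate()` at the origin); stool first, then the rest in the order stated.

stool();
translate([348, 0, 0]) bookshelf();
translate([24, 6, 411]) stool_2();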